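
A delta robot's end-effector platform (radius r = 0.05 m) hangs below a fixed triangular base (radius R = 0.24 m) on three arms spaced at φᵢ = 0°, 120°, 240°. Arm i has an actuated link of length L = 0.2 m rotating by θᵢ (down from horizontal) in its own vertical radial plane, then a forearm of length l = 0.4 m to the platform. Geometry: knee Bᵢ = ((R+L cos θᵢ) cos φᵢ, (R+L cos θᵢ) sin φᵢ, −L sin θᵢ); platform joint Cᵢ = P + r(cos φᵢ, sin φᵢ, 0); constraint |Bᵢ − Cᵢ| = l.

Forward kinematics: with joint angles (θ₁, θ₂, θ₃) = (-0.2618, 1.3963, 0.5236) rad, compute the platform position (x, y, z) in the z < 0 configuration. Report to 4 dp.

(0.1359, -0.1160, -0.2405)

S1 = (0.3832·cos0.0°, 0.3832·sin0.0°, 0.0518) = (0.3832, 0.0000, 0.0518)
S2 = (0.2247·cos120.0°, 0.2247·sin120.0°, -0.1970) = (-0.1124, 0.1946, -0.1970)
arm 3 at φ=240.0°: ρ3 = 0.3632;  S3 = (-0.1816, -0.3145, -0.1000)
eliminate P² terms by subtracting sphere 1 from 2 and 3
linear system: -0.9911x+0.3892y = -0.0602−-0.4975z; -1.1296x+-0.6291y = -0.0076−-0.3035z
Cramer: x(z) = 0.0384-0.4055z;  y(z) = -0.0569+0.2456z
into |P−S₁|² = l²: 1.2247z² + 0.1481z + -0.0352 = 0;  Δ = 0.1944;  z = -0.2405 or 0.1196 → z<0 root = -0.2405
x = 0.1359, y = -0.1160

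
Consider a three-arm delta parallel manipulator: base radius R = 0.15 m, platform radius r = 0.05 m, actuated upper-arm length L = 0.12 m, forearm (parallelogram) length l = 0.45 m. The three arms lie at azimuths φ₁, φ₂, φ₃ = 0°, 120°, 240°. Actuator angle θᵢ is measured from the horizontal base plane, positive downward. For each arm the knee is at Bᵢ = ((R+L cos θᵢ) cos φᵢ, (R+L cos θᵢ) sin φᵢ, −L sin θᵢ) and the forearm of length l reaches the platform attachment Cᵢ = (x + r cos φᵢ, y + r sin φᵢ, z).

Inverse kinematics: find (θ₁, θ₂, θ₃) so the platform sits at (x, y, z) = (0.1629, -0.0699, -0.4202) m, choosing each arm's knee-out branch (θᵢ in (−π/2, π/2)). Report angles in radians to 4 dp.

θ₁ = -0.1750, θ₂ = 1.0471, θ₃ = 0.6109

rotate P by −φ1: (0.1629, -0.0699, -0.4202)
  e−x'=-0.0629;  (l²−L²−(e−x')²−y'²−z²)/2L = 0.0112
  √(A²+B²)=0.4249;  θ1 = -1.7194+1.5444 ≈ -0.1750
rotate P by −φ2: (-0.1420, -0.1061, -0.4202)
  e−x'=0.2420;  (l²−L²−(e−x')²−y'²−z²)/2L = -0.2429
  γ=atan2(-0.4202,0.2420)=-1.0483;  ψ=arccos(-0.5009)=2.0954;  θ2=γ+ψ≈1.0471
rotate P by −φ3: (-0.0209, 0.1760, -0.4202)
  e−x'=0.1209;  (l²−L²−(e−x')²−y'²−z²)/2L = -0.1420
  √(A²+B²)=0.4373;  θ3 = -1.2906+1.9015 ≈ 0.6109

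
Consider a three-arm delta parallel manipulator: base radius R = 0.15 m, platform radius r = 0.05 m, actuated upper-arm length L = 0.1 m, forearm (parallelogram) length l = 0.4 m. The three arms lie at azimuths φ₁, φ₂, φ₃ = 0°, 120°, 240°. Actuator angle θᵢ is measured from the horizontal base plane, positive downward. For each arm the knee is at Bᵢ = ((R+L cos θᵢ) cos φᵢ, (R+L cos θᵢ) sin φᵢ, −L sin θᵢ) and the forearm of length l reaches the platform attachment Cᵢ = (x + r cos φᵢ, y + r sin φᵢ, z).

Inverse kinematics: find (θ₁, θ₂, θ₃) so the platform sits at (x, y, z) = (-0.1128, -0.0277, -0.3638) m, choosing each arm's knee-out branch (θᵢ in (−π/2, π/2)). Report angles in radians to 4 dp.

φ1=0.0° → target in arm frame (-0.1128, -0.0277)
  A cos θ + B sin θ = C:  0.2128·cos θ + -0.3638·sin θ = -0.1420
  γ=atan2(-0.3638,0.2128)=-1.0415;  ψ=arccos(-0.3369)=1.9145;  θ1=γ+ψ≈0.8729
φ2=120.0° → target in arm frame (0.0324, 0.1115)
  A cos θ + B sin θ = C:  0.0676·cos θ + -0.3638·sin θ = 0.0032
  γ=atan2(-0.3638,0.0676)=-1.3871;  ψ=arccos(0.0087)=1.5621;  θ2=γ+ψ≈0.1750
φ3=240.0° → target in arm frame (0.0804, -0.0838)
  A cos θ + B sin θ = C:  0.0196·cos θ + -0.3638·sin θ = 0.0512
  √(A²+B²)=0.3643;  θ3 = -1.5169+1.4298 ≈ -0.0871

θ₁ = 0.8729, θ₂ = 0.1750, θ₃ = -0.0871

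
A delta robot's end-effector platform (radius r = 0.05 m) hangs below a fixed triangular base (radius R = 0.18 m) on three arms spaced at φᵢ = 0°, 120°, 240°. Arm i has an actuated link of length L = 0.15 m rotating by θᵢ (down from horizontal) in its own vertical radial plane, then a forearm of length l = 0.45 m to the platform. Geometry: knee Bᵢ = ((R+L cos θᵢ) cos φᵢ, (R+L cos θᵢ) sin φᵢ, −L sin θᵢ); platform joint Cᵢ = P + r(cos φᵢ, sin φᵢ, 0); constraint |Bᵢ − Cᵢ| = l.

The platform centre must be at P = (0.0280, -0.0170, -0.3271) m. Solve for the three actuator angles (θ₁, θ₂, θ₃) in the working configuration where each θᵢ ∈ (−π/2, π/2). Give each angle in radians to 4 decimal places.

θ₁ = -0.3490, θ₂ = 0.0005, θ₃ = -0.1744

arm 1 (φ=0.0°): x'=0.0280, y'=-0.0170
  A=0.1020, B=-0.3271, C=(l²−L²−A²−y'²−z²)/(2L)=0.2077
  θ1 = atan2(B,A) + arccos(C/0.3426) = -0.3490
φ2=120.0° → target in arm frame (-0.0287, -0.0157)
  e−x'=0.1587;  (l²−L²−(e−x')²−y'²−z²)/2L = 0.1585
  √(A²+B²)=0.3636;  θ2 = -1.1190+1.1196 ≈ 0.0005
rotate P by −φ3: (0.0007, 0.0327, -0.3271)
  A=0.1293, B=-0.3271, C=(l²−L²−A²−y'²−z²)/(2L)=0.1841
  √(A²+B²)=0.3517;  θ3 = -1.1944+1.0200 ≈ -0.1744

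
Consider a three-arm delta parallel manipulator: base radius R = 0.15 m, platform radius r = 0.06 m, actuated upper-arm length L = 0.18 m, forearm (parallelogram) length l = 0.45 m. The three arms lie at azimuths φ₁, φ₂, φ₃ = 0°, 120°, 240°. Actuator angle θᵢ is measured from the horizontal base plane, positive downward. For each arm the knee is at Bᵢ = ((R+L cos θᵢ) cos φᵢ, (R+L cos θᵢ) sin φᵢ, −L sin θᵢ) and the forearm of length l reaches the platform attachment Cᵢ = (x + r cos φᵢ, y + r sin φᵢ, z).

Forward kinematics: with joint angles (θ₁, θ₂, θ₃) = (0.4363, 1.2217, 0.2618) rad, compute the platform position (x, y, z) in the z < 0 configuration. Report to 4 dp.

O1 = (0.2531·cos0.0°, 0.2531·sin0.0°, -0.0761) = (0.2531, 0.0000, -0.0761)
O2 = (0.1516·cos120.0°, 0.1516·sin120.0°, -0.1691) = (-0.0758, 0.1313, -0.1691)
O3 = (0.2639·cos240.0°, 0.2639·sin240.0°, -0.0466) = (-0.1319, -0.2285, -0.0466)
|O₂|²−|O₁|² = -0.0183;  |O₃|²−|O₁|² = 0.0019
plane₁₂: -0.6578x+0.2625y+-0.1862z = -0.0183
Cramer: x(z) = 0.0156-0.1384z;  y(z) = -0.0305+0.3622z
quadratic in z: (1.1504)z²+(0.1958)z+(-0.1394)=0, √Δ=0.8244 → z ∈ {-0.4434, 0.2732}; z = -0.4434 (taking z<0)
x = 0.0770, y = -0.1911

(0.0770, -0.1911, -0.4434)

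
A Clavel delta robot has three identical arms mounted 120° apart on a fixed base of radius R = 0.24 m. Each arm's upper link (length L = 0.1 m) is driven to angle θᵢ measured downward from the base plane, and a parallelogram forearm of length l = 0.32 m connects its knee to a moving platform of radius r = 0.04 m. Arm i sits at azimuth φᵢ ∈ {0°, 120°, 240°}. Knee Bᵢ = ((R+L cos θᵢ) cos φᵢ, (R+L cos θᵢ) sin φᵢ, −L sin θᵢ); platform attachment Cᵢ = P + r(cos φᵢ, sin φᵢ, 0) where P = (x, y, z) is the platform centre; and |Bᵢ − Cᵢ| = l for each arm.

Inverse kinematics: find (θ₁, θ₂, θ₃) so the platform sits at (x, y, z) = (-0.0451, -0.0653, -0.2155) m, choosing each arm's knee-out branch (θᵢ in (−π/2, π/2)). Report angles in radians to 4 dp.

rotate P by −φ1: (-0.0451, -0.0653, -0.2155)
  A cos θ + B sin θ = C:  0.2451·cos θ + -0.2155·sin θ = -0.0919
  θ1 = atan2(B,A) + arccos(C/0.3264) = 1.1350
φ2=120.0° → target in arm frame (-0.0340, 0.0717)
  e−x'=0.2340;  (l²−L²−(e−x')²−y'²−z²)/2L = -0.0697
  γ=atan2(-0.2155,0.2340)=-0.7443;  ψ=arccos(-0.2191)=1.7917;  θ2=γ+ψ≈1.0474
rotate P by −φ3: (0.0791, -0.0064, -0.2155)
  A=0.1209, B=-0.2155, C=(l²−L²−A²−y'²−z²)/(2L)=0.1565
  √(A²+B²)=0.2471;  θ3 = -1.0595+0.8849 ≈ -0.1747

θ₁ = 1.1350, θ₂ = 1.0474, θ₃ = -0.1747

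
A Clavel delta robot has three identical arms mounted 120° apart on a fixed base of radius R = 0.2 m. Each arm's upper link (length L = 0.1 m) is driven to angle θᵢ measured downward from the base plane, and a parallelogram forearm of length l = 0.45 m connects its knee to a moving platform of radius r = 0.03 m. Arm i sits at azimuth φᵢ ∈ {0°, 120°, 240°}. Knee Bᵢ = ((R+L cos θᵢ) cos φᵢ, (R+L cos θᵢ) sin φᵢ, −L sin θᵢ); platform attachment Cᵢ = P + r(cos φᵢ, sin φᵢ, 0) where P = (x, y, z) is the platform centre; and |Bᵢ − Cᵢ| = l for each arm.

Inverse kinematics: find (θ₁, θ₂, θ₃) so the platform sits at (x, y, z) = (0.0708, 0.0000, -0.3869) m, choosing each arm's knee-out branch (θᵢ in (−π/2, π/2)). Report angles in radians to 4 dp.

φ1=0.0° → target in arm frame (0.0708, 0.0000)
  A cos θ + B sin θ = C:  0.0992·cos θ + -0.3869·sin θ = 0.1648
  θ1 = atan2(B,A) + arccos(C/0.3994) = -0.1744
rotate P by −φ2: (-0.0354, -0.0613, -0.3869)
  A cos θ + B sin θ = C:  0.2054·cos θ + -0.3869·sin θ = -0.0157
  √(A²+B²)=0.4380;  θ2 = -1.0827+1.6066 ≈ 0.5239
arm 3 (φ=240.0°): x'=-0.0354, y'=0.0613
  A=0.2054, B=-0.3869, C=(l²−L²−A²−y'²−z²)/(2L)=-0.0157
  √(A²+B²)=0.4380;  θ3 = -1.0827+1.6066 ≈ 0.5239

θ₁ = -0.1744, θ₂ = 0.5239, θ₃ = 0.5239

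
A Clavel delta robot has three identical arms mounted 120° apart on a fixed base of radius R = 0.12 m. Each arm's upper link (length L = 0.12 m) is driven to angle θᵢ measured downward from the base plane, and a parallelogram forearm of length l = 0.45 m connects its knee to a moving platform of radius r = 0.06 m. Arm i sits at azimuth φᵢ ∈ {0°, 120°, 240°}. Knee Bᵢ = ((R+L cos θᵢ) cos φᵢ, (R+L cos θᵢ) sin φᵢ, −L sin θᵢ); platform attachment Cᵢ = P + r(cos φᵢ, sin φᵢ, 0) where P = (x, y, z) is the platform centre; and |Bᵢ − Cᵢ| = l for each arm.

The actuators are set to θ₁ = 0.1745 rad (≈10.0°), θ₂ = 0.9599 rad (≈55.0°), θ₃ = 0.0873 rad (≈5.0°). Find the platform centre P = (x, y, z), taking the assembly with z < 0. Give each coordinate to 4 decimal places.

S1 = (0.1782·cos0.0°, 0.1782·sin0.0°, -0.0208) = (0.1782, 0.0000, -0.0208)
S2 = (0.1288·cos120.0°, 0.1288·sin120.0°, -0.0983) = (-0.0644, 0.1116, -0.0983)
arm 3 at φ=240.0°: (R−r)+L cos θ3 = 0.1795;  S3 = (-0.0898, -0.1555, -0.0105)
|S₂|²−|S₁|² = -0.0059;  |S₃|²−|S₁|² = 0.0002
[-0.4852 0.2231 -0.1549]·P = -0.0059;  [-0.5359 -0.3110 0.0207]·P = 0.0002
det = 0.2705;  x = 0.0067+-0.1610z,  y = -0.0120+0.3442z
sphere 1 gives Az²+Bz+C=0 with A=1.1444, B=0.0886, C=-0.1725;  B²−4AC=0.7975;  roots -0.4289, 0.3515;  negative root z = -0.4289
x = 0.0757, y = -0.1596

(0.0757, -0.1596, -0.4289)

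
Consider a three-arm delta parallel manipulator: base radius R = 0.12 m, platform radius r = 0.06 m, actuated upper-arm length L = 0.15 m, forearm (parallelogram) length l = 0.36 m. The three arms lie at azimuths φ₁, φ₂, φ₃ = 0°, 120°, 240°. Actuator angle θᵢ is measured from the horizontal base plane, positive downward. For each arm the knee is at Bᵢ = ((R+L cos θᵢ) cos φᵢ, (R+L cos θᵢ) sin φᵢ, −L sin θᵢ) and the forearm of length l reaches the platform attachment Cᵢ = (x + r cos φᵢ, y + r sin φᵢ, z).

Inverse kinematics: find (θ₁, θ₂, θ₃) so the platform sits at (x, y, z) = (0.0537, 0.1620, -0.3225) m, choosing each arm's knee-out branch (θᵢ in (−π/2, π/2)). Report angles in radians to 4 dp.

φ1=0.0° → target in arm frame (0.0537, 0.1620)
  e−x'=0.0063;  (l²−L²−(e−x')²−y'²−z²)/2L = -0.0773
  θ1 = atan2(B,A) + arccos(C/0.3226) = 0.2615
rotate P by −φ2: (0.1134, -0.1275, -0.3225)
  A cos θ + B sin θ = C:  -0.0534·cos θ + -0.3225·sin θ = -0.0534
  γ=atan2(-0.3225,-0.0534)=-1.7350;  ψ=arccos(-0.1634)=1.7349;  θ2=γ+ψ≈-0.0001
rotate P by −φ3: (-0.1671, -0.0345, -0.3225)
  A cos θ + B sin θ = C:  0.2271·cos θ + -0.3225·sin θ = -0.1656
  √(A²+B²)=0.3945;  θ3 = -0.9572+2.0041 ≈ 1.0470

θ₁ = 0.2615, θ₂ = -0.0001, θ₃ = 1.0470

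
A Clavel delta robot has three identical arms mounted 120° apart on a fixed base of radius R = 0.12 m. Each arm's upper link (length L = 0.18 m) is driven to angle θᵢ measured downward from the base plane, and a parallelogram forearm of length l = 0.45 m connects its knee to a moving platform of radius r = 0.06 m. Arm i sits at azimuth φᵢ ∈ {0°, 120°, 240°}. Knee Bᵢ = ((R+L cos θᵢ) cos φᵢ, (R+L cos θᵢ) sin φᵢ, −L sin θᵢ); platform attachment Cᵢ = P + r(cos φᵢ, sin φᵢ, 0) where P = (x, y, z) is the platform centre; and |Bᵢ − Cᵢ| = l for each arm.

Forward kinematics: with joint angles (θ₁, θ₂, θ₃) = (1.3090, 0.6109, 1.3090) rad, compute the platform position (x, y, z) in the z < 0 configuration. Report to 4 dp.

arm 1 at φ=0.0°: (R−r)+L cos θ1 = 0.1066;  centre 1 = (0.1066, 0.0000, -0.1739)
arm 2 at φ=120.0°: (R−r)+L cos θ2 = 0.2074;  centre 2 = (-0.1037, 0.1797, -0.1032)
centre 3 = (0.1066·cos240.0°, 0.1066·sin240.0°, -0.1739) = (-0.0533, -0.0923, -0.1739)
|centre ₂|²−|centre ₁|² = 0.0121;  |centre ₃|²−|centre ₁|² = 0.0000
plane₁₂: -0.4206x+0.3593y+0.1412z = 0.0121
det = 0.1925;  x = -0.0116+0.1354z,  y = 0.0201+-0.2346z
sphere 1 gives Az²+Bz+C=0 with A=1.0734, B=0.3063, C=-0.1579;  B²−4AC=0.7717;  roots -0.5519, 0.2665;  negative root z = -0.5519
x = -0.0863, y = 0.1496

(-0.0863, 0.1496, -0.5519)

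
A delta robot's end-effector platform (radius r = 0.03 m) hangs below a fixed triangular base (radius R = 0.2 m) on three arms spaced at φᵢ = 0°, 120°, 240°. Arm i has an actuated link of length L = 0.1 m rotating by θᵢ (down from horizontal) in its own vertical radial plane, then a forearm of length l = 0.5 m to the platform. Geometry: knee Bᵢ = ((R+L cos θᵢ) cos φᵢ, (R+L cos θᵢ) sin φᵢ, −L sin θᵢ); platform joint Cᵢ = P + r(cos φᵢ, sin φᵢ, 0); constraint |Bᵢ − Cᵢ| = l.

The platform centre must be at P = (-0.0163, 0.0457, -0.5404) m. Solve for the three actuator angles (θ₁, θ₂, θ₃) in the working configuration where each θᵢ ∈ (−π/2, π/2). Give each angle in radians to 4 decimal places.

θ₁ = 1.2219, θ₂ = 0.8725, θ₃ = 1.3090

φ1=0.0° → target in arm frame (-0.0163, 0.0457)
  A cos θ + B sin θ = C:  0.1863·cos θ + -0.5404·sin θ = -0.4441
  θ1 = atan2(B,A) + arccos(C/0.5716) = 1.2219
φ2=120.0° → target in arm frame (0.0477, -0.0087)
  A=0.1223, B=-0.5404, C=(l²−L²−A²−y'²−z²)/(2L)=-0.3353
  θ2 = atan2(B,A) + arccos(C/0.5541) = 0.8725
φ3=240.0° → target in arm frame (-0.0314, -0.0370)
  A cos θ + B sin θ = C:  0.2014·cos θ + -0.5404·sin θ = -0.4699
  √(A²+B²)=0.5767;  θ3 = -1.2140+2.5230 ≈ 1.3090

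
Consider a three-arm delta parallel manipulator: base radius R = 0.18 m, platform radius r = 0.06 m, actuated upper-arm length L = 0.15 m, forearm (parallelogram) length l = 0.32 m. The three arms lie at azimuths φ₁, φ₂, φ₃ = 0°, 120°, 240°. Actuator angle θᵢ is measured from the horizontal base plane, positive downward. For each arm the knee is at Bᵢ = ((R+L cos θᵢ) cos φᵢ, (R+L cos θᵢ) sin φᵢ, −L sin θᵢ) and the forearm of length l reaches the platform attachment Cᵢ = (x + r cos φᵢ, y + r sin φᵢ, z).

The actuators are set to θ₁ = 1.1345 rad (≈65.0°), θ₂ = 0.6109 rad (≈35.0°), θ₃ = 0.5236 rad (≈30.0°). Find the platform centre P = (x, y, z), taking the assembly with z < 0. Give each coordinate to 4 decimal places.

S1 = (0.1834·cos0.0°, 0.1834·sin0.0°, -0.1359) = (0.1834, 0.0000, -0.1359)
φ2=120.0°: virtual centre (-0.1214, 0.2103, -0.0860), radius l
arm 3 at φ=240.0°: e+L cos θ3 = 0.2499;  S3 = (-0.1250, -0.2164, -0.0750)
|S₂|²−|S₁|² = 0.0143;  |S₃|²−|S₁|² = 0.0160
plane₁₂: -0.6096x+0.4207y+0.0998z = 0.0143
det = 0.5233;  x = -0.0246+0.1806z,  y = -0.0018+0.0244z
quadratic in z: (1.0332)z²+(0.1967)z+(-0.0406)=0, √Δ=0.4546 → z ∈ {-0.3152, 0.1248}; z = -0.3152 (taking z<0)
x = -0.0815, y = -0.0095

(-0.0815, -0.0095, -0.3152)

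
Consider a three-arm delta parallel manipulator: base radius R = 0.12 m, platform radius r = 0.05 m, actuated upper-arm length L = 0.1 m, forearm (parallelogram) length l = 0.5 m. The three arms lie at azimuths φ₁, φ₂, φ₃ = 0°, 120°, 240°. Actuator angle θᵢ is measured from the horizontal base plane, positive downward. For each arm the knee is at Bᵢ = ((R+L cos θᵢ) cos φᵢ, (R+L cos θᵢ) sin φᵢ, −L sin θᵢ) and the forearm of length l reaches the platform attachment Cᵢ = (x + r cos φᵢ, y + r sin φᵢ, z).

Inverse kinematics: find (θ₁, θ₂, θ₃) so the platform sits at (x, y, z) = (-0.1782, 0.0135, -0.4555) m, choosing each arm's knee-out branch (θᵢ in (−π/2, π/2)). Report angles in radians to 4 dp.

φ1=0.0° → target in arm frame (-0.1782, 0.0135)
  A=0.2482, B=-0.4555, C=(l²−L²−A²−y'²−z²)/(2L)=-0.1463
  θ1 = atan2(B,A) + arccos(C/0.5187) = 0.7849
φ2=120.0° → target in arm frame (0.1008, 0.1476)
  A cos θ + B sin θ = C:  -0.0308·cos θ + -0.4555·sin θ = 0.0490
  θ2 = atan2(B,A) + arccos(C/0.4565) = -0.1750
rotate P by −φ3: (0.0774, -0.1611, -0.4555)
  e−x'=-0.0074;  (l²−L²−(e−x')²−y'²−z²)/2L = 0.0326
  √(A²+B²)=0.4556;  θ3 = -1.5871+1.4992 ≈ -0.0879

θ₁ = 0.7849, θ₂ = -0.1750, θ₃ = -0.0879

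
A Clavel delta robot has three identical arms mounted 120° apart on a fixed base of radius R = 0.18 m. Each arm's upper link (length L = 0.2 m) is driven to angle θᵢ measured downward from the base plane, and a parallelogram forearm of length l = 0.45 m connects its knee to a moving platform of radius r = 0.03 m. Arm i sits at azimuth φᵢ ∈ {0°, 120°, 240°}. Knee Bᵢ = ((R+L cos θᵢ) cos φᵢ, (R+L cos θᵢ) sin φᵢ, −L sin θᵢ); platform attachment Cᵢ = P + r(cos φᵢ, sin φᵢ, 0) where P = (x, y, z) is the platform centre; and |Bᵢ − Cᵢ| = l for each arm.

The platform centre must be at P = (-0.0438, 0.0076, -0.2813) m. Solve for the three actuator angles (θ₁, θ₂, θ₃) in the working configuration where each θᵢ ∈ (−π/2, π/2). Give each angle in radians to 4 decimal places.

φ1=0.0° → target in arm frame (-0.0438, 0.0076)
  e−x'=0.1938;  (l²−L²−(e−x')²−y'²−z²)/2L = 0.1144
  √(A²+B²)=0.3416;  θ1 = -0.9675+1.2293 ≈ 0.2618
rotate P by −φ2: (0.0285, 0.0341, -0.2813)
  A=0.1215, B=-0.2813, C=(l²−L²−A²−y'²−z²)/(2L)=0.1686
  γ=atan2(-0.2813,0.1215)=-1.1630;  ψ=arccos(0.5502)=0.9882;  θ2=γ+ψ≈-0.1748
φ3=240.0° → target in arm frame (0.0153, -0.0417)
  A cos θ + B sin θ = C:  0.1347·cos θ + -0.2813·sin θ = 0.1587
  θ3 = atan2(B,A) + arccos(C/0.3119) = -0.0874

θ₁ = 0.2618, θ₂ = -0.1748, θ₃ = -0.0874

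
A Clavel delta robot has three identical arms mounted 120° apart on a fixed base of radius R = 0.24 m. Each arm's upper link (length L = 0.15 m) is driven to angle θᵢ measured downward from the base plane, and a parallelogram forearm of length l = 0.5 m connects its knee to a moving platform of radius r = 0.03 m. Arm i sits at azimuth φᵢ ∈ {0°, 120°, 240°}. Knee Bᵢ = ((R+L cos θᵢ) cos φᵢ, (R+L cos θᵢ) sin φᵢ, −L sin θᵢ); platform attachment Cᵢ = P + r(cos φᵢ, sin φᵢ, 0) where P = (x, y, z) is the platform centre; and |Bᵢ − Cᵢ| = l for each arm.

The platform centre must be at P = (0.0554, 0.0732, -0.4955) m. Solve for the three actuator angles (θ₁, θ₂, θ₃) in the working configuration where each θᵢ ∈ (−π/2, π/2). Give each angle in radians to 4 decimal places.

θ₁ = 0.6109, θ₂ = 0.6986, θ₃ = 1.2218

rotate P by −φ1: (0.0554, 0.0732, -0.4955)
  e−x'=0.1546;  (l²−L²−(e−x')²−y'²−z²)/2L = -0.1576
  √(A²+B²)=0.5191;  θ1 = -1.2684+1.8793 ≈ 0.6109
φ2=120.0° → target in arm frame (0.0357, -0.0846)
  A cos θ + B sin θ = C:  0.1743·cos θ + -0.4955·sin θ = -0.1852
  √(A²+B²)=0.5253;  θ2 = -1.2325+1.9311 ≈ 0.6986
rotate P by −φ3: (-0.0911, 0.0114, -0.4955)
  A=0.3011, B=-0.4955, C=(l²−L²−A²−y'²−z²)/(2L)=-0.3627
  √(A²+B²)=0.5798;  θ3 = -1.0248+2.2466 ≈ 1.2218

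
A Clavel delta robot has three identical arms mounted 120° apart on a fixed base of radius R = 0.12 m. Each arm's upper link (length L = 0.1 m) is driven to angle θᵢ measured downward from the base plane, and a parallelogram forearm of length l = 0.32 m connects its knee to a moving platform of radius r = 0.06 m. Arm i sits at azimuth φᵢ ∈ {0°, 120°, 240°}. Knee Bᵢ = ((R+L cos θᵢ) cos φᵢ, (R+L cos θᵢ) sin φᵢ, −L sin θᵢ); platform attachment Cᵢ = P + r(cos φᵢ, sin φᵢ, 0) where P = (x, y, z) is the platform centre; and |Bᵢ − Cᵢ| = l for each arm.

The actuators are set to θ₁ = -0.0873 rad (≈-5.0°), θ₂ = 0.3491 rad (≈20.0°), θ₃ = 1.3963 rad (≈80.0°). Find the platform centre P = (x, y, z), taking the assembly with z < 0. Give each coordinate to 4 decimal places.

O1 = (0.1596·cos0.0°, 0.1596·sin0.0°, 0.0087) = (0.1596, 0.0000, 0.0087)
O2 = (0.1540·cos120.0°, 0.1540·sin120.0°, -0.0342) = (-0.0770, 0.1333, -0.0342)
O3 = (0.0774·cos240.0°, 0.0774·sin240.0°, -0.0985) = (-0.0387, -0.0670, -0.0985)
subtract pairs → two planes through P
plane₁₂: -0.4732x+0.2667y+-0.0858z = -0.0007
det = 0.1692;  x = 0.0161+-0.4060z,  y = 0.0260+-0.3985z
into |P−O₁|² = l²: 1.3236z² + 0.0784z + -0.0810 = 0;  Δ = 0.4352;  z = -0.2788 or 0.2196 → z<0 root = -0.2788
x = 0.1293, y = 0.1371

(0.1293, 0.1371, -0.2788)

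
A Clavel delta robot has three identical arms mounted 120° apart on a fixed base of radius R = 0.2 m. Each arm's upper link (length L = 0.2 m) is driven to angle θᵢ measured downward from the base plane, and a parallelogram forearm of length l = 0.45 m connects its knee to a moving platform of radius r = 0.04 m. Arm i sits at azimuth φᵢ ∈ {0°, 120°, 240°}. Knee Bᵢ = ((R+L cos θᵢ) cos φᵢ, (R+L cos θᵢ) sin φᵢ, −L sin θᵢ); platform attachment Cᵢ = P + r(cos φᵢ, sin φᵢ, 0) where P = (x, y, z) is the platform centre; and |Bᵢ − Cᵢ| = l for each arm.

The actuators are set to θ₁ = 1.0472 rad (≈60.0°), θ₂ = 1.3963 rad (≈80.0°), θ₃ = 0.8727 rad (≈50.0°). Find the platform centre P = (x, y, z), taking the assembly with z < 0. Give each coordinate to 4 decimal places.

φ1=0.0°: virtual centre (0.2600, 0.0000, -0.1732), radius l
φ2=120.0°: virtual centre (-0.0974, 0.1686, -0.1970), radius l
centre 3 = (0.2886·cos240.0°, 0.2886·sin240.0°, -0.1532) = (-0.1443, -0.2499, -0.1532)
eliminate P² terms by subtracting sphere 1 from 2 and 3
[-0.7147 0.3373 -0.0475]·P = -0.0209;  [-0.8086 -0.4998 0.0400]·P = 0.0091
det = 0.6299;  x = 0.0117+-0.0163z,  y = -0.0372+0.1064z
quadratic in z: (1.0116)z²+(0.3466)z+(-0.1095)=0, √Δ=0.7503 → z ∈ {-0.5422, 0.1996}; z = -0.5422 (taking z<0)
x = 0.0205, y = -0.0948

(0.0205, -0.0948, -0.5422)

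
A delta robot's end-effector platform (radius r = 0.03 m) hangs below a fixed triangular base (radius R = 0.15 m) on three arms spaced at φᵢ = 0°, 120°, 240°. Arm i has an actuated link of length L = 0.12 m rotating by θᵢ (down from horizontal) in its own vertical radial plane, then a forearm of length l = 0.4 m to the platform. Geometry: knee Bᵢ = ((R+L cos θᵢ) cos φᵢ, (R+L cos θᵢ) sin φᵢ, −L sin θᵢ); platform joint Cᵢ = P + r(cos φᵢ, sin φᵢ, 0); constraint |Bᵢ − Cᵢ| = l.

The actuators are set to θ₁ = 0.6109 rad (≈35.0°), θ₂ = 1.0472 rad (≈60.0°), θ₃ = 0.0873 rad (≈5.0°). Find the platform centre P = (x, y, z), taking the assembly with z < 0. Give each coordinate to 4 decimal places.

centre 1 = (0.2183·cos0.0°, 0.2183·sin0.0°, -0.0688) = (0.2183, 0.0000, -0.0688)
φ2=120.0°: virtual centre (-0.0900, 0.1559, -0.1039), radius l
φ3=240.0°: virtual centre (-0.1198, -0.2075, -0.0105), radius l
subtract pairs → two planes through P
[-0.6166 0.3118 -0.0702]·P = -0.0092;  [-0.6761 -0.4149 0.1167]·P = 0.0051
Cramer: x(z) = 0.0048+0.0156z;  y(z) = -0.0201+0.2560z
sphere 1 gives Az²+Bz+C=0 with A=1.0658, B=0.1207, C=-0.1093;  B²−4AC=0.4804;  roots -0.3818, 0.2685;  negative root z = -0.3818
x = -0.0012, y = -0.1178

(-0.0012, -0.1178, -0.3818)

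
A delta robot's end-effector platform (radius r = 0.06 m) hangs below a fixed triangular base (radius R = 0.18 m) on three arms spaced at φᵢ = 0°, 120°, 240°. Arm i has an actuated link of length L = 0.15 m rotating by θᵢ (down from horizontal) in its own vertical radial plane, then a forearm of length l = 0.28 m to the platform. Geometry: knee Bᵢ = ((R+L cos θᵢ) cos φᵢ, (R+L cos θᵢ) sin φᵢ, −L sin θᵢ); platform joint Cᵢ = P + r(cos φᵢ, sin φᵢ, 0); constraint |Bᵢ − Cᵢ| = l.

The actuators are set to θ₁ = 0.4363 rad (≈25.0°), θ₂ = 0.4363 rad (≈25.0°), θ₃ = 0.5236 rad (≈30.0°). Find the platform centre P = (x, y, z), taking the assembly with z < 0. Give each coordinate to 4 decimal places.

φ1=0.0°: virtual centre (0.2559, 0.0000, -0.0634), radius l
φ2=120.0°: virtual centre (-0.1280, 0.2217, -0.0634), radius l
S3 = (0.2499·cos240.0°, 0.2499·sin240.0°, -0.0750) = (-0.1250, -0.2164, -0.0750)
subtract pairs → two planes through P
[-0.7678 0.4433 0.0000]·P = 0.0000;  [-0.7618 -0.4328 -0.0232]·P = -0.0015
det = 0.6701;  x = 0.0010+-0.0154z,  y = 0.0017+-0.0266z
into |P−S₁|² = l²: 1.0009z² + 0.1345z + -0.0094 = 0;  Δ = 0.0556;  z = -0.1850 or 0.0506 → z<0 root = -0.1850
x = 0.0038, y = 0.0066

(0.0038, 0.0066, -0.1850)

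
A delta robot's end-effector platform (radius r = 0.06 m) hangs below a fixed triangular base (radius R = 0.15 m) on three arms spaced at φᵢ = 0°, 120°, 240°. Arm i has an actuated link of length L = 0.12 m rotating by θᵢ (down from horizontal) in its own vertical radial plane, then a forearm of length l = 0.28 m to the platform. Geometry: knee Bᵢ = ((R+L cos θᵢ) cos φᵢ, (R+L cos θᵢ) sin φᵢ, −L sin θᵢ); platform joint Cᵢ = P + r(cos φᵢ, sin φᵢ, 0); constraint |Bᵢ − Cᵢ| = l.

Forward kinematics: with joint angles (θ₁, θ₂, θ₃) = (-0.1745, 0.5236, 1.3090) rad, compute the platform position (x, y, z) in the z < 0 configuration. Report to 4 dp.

(0.1116, 0.0856, -0.2277)

arm 1 at φ=0.0°: e+L cos θ1 = 0.2082;  centre 1 = (0.2082, 0.0000, 0.0208)
centre 2 = (0.1939·cos120.0°, 0.1939·sin120.0°, -0.0600) = (-0.0970, 0.1679, -0.0600)
arm 3 at φ=240.0°: e+L cos θ3 = 0.1211;  centre 3 = (-0.0605, -0.1048, -0.1159)
subtract pairs → two planes through P
linear system: -0.6103x+0.3359y = -0.0026−-0.1617z; -0.5374x+-0.2097y = -0.0157−-0.2735z
det = 0.3085;  x = 0.0188+-0.4077z,  y = 0.0266+-0.2594z
sphere 1 gives Az²+Bz+C=0 with A=1.2335, B=0.0990, C=-0.0414;  B²−4AC=0.2141;  roots -0.2277, 0.1474;  negative root z = -0.2277
x = 0.1116, y = 0.0856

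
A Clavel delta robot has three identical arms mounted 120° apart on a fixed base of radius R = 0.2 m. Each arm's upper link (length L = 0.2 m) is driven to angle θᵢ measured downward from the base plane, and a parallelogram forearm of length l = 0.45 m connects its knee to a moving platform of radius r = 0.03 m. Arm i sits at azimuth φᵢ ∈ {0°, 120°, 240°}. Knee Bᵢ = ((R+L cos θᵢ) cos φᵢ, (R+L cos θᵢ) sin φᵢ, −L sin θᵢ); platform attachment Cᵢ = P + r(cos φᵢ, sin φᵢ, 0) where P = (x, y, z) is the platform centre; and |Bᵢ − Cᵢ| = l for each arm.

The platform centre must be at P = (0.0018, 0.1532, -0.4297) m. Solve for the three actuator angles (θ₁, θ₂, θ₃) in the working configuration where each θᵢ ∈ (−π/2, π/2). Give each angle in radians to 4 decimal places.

arm 1 (φ=0.0°): x'=0.0018, y'=0.1532
  A cos θ + B sin θ = C:  0.1682·cos θ + -0.4297·sin θ = -0.1848
  θ1 = atan2(B,A) + arccos(C/0.4614) = 0.7850
φ2=120.0° → target in arm frame (0.1318, -0.0782)
  e−x'=0.0382;  (l²−L²−(e−x')²−y'²−z²)/2L = -0.0743
  √(A²+B²)=0.4314;  θ2 = -1.4821+1.7438 ≈ 0.2618
arm 3 (φ=240.0°): x'=-0.1336, y'=-0.0750
  A cos θ + B sin θ = C:  0.3036·cos θ + -0.4297·sin θ = -0.2998
  √(A²+B²)=0.5261;  θ3 = -0.9557+2.1772 ≈ 1.2214

θ₁ = 0.7850, θ₂ = 0.2618, θ₃ = 1.2214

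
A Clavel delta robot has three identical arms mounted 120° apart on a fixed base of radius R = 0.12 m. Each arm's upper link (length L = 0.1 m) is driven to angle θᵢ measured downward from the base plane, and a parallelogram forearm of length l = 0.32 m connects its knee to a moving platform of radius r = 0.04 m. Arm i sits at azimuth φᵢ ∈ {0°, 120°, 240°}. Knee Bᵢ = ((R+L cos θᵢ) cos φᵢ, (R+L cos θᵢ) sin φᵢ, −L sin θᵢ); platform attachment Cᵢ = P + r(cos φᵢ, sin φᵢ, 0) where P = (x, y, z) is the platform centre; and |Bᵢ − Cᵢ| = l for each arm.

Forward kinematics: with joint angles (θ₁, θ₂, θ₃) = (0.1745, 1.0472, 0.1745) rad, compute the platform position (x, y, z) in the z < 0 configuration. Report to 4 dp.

(0.0557, -0.0965, -0.2967)

arm 1 at φ=0.0°: e+L cos θ1 = 0.1785;  O1 = (0.1785, 0.0000, -0.0174)
O2 = (0.1300·cos120.0°, 0.1300·sin120.0°, -0.0866) = (-0.0650, 0.1126, -0.0866)
O3 = (0.1785·cos240.0°, 0.1785·sin240.0°, -0.0174) = (-0.0892, -0.1546, -0.0174)
eliminate P² terms by subtracting sphere 1 from 2 and 3
[-0.4870 0.2252 -0.1385]·P = -0.0078;  [-0.5354 -0.3091 0.0000]·P = 0.0000
det = 0.2711;  x = 0.0088+-0.1579z,  y = -0.0153+0.2735z
sphere 1 gives Az²+Bz+C=0 with A=1.0997, B=0.0799, C=-0.0731;  B²−4AC=0.3279;  roots -0.2967, 0.2240;  negative root z = -0.2967
x = 0.0557, y = -0.0965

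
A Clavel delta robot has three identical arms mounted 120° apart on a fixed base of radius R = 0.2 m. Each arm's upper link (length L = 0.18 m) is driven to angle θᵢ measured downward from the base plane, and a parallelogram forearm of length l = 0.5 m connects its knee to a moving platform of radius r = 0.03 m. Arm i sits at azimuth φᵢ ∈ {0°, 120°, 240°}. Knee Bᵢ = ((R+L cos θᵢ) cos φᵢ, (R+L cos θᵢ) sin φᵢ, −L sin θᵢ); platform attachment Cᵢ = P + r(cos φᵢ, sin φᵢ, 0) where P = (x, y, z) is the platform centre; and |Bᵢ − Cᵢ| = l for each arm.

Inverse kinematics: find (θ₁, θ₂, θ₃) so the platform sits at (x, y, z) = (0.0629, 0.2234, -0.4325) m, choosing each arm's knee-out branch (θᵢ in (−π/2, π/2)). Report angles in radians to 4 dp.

θ₁ = 0.4362, θ₂ = 0.0000, θ₃ = 1.3965

rotate P by −φ1: (0.0629, 0.2234, -0.4325)
  A cos θ + B sin θ = C:  0.1071·cos θ + -0.4325·sin θ = -0.0857
  θ1 = atan2(B,A) + arccos(C/0.4456) = 0.4362
rotate P by −φ2: (0.1620, -0.1662, -0.4325)
  A=0.0080, B=-0.4325, C=(l²−L²−A²−y'²−z²)/(2L)=0.0080
  √(A²+B²)=0.4326;  θ2 = -1.5523+1.5524 ≈ 0.0000
rotate P by −φ3: (-0.2249, -0.0572, -0.4325)
  A=0.3949, B=-0.4325, C=(l²−L²−A²−y'²−z²)/(2L)=-0.3575
  √(A²+B²)=0.5857;  θ3 = -0.8308+2.2273 ≈ 1.3965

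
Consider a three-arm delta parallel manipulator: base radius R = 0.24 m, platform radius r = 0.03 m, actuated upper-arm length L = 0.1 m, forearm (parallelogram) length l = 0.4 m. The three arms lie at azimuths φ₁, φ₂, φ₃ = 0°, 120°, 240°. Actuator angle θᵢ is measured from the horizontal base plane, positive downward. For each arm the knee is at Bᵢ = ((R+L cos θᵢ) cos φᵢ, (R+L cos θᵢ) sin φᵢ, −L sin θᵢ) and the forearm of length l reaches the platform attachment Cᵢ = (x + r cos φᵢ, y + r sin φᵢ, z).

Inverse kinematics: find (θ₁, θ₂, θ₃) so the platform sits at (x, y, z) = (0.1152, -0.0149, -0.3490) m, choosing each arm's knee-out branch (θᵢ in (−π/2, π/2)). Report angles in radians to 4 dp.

θ₁ = -0.0004, θ₂ = 1.3964, θ₃ = 1.2217

φ1=0.0° → target in arm frame (0.1152, -0.0149)
  A cos θ + B sin θ = C:  0.0948·cos θ + -0.3490·sin θ = 0.0949
  √(A²+B²)=0.3616;  θ1 = -1.3056+1.3051 ≈ -0.0004
arm 2 (φ=120.0°): x'=-0.0705, y'=-0.0923
  A=0.2805, B=-0.3490, C=(l²−L²−A²−y'²−z²)/(2L)=-0.2950
  γ=atan2(-0.3490,0.2805)=-0.8938;  ψ=arccos(-0.6589)=2.2902;  θ2=γ+ψ≈1.3964
rotate P by −φ3: (-0.0447, 0.1072, -0.3490)
  e−x'=0.2547;  (l²−L²−(e−x')²−y'²−z²)/2L = -0.2408
  √(A²+B²)=0.4321;  θ3 = -0.9404+2.1621 ≈ 1.2217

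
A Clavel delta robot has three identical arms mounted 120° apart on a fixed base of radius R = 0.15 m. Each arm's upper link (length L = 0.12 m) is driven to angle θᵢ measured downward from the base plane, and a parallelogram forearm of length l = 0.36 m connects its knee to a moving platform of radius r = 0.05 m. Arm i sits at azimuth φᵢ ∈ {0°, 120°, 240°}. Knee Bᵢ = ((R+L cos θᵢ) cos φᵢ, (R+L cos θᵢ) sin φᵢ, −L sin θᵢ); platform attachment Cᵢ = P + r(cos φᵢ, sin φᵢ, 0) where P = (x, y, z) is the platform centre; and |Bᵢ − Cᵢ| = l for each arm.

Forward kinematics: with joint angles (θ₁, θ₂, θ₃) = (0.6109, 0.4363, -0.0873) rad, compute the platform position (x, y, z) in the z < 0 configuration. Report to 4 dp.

(-0.0552, -0.0546, -0.3186)

φ1=0.0°: virtual centre (0.1983, 0.0000, -0.0688), radius l
φ2=120.0°: virtual centre (-0.1044, 0.1808, -0.0507), radius l
arm 3 at φ=240.0°: ρ3 = 0.2195;  O3 = (-0.1098, -0.1901, 0.0105)
eliminate P² terms by subtracting sphere 1 from 2 and 3
linear system: -0.6054x+0.3616y = 0.0021−0.0362z; -0.6161x+-0.3803y = 0.0042−0.1586z
det = 0.4530;  x = -0.0051+0.1570z,  y = -0.0028+0.1626z
into |P−O₁|² = l²: 1.0511z² + 0.0729z + -0.0835 = 0;  Δ = 0.3562;  z = -0.3186 or 0.2493 → z<0 root = -0.3186
x = -0.0552, y = -0.0546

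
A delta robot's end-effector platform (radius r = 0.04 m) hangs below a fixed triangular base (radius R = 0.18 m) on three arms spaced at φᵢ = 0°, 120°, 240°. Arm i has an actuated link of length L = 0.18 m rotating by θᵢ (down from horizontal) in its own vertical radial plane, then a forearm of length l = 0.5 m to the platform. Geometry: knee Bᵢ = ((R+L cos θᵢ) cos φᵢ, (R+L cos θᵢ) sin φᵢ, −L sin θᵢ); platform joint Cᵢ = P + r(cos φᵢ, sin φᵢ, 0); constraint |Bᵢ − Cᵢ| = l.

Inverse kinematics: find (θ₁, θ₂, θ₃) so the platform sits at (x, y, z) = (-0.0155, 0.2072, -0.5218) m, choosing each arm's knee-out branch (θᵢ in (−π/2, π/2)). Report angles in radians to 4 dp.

θ₁ = 0.9601, θ₂ = 0.2618, θ₃ = 1.3963

arm 1 (φ=0.0°): x'=-0.0155, y'=0.2072
  e−x'=0.1555;  (l²−L²−(e−x')²−y'²−z²)/2L = -0.3383
  θ1 = atan2(B,A) + arccos(C/0.5445) = 0.9601
rotate P by −φ2: (0.1872, -0.0902, -0.5218)
  A=-0.0472, B=-0.5218, C=(l²−L²−A²−y'²−z²)/(2L)=-0.1807
  γ=atan2(-0.5218,-0.0472)=-1.6610;  ψ=arccos(-0.3448)=1.9228;  θ2=γ+ψ≈0.2618
arm 3 (φ=240.0°): x'=-0.1717, y'=-0.1170
  A cos θ + B sin θ = C:  0.3117·cos θ + -0.5218·sin θ = -0.4598
  √(A²+B²)=0.6078;  θ3 = -1.0323+2.4287 ≈ 1.3963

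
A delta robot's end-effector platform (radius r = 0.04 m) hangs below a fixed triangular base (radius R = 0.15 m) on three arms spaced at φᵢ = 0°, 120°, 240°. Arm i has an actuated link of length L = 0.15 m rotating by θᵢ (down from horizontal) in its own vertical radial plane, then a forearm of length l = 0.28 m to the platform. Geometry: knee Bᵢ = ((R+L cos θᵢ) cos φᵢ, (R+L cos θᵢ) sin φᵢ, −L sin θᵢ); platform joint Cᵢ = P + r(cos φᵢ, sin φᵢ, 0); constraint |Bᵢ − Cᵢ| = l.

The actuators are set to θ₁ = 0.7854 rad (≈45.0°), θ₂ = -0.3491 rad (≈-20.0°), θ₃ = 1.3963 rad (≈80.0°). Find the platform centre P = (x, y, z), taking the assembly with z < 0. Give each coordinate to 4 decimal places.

arm 1 at φ=0.0°: e+L cos θ1 = 0.2161;  S1 = (0.2161, 0.0000, -0.1061)
arm 2 at φ=120.0°: e+L cos θ2 = 0.2510;  S2 = (-0.1255, 0.2173, 0.0513)
S3 = (0.1360·cos240.0°, 0.1360·sin240.0°, -0.1477) = (-0.0680, -0.1178, -0.1477)
|S₂|²−|S₁|² = 0.0077;  |S₃|²−|S₁|² = -0.0176
linear system: -0.6831x+0.4347y = 0.0077−0.3147z; -0.5682x+-0.2356y = -0.0176−-0.0833z
Cramer: x(z) = 0.0143+0.0930z;  y(z) = 0.0402-0.5779z
quadratic in z: (1.3426)z²+(0.1282)z+(-0.0248)=0, √Δ=0.3871 → z ∈ {-0.1919, 0.0964}; z = -0.1919 (taking z<0)
x = -0.0035, y = 0.1511

(-0.0035, 0.1511, -0.1919)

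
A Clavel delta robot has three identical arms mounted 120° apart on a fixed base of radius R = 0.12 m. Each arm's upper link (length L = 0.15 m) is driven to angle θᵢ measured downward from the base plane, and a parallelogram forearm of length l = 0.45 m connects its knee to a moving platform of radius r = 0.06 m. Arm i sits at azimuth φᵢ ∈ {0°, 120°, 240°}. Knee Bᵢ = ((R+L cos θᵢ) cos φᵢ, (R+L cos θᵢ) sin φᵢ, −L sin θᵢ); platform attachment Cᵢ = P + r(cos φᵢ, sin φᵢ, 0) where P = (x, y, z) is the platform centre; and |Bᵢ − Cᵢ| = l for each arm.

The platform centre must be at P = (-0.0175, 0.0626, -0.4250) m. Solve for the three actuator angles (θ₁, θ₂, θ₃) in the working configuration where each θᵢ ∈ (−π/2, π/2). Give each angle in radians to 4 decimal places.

rotate P by −φ1: (-0.0175, 0.0626, -0.4250)
  A cos θ + B sin θ = C:  0.0775·cos θ + -0.4250·sin θ = -0.0352
  γ=atan2(-0.4250,0.0775)=-1.3904;  ψ=arccos(-0.0814)=1.6523;  θ1=γ+ψ≈0.2619
arm 2 (φ=120.0°): x'=0.0630, y'=-0.0161
  e−x'=-0.0030;  (l²−L²−(e−x')²−y'²−z²)/2L = -0.0030
  θ2 = atan2(B,A) + arccos(C/0.4250) = 0.0000
arm 3 (φ=240.0°): x'=-0.0455, y'=-0.0465
  e−x'=0.1055;  (l²−L²−(e−x')²−y'²−z²)/2L = -0.0464
  θ3 = atan2(B,A) + arccos(C/0.4379) = 0.3493

θ₁ = 0.2619, θ₂ = 0.0000, θ₃ = 0.3493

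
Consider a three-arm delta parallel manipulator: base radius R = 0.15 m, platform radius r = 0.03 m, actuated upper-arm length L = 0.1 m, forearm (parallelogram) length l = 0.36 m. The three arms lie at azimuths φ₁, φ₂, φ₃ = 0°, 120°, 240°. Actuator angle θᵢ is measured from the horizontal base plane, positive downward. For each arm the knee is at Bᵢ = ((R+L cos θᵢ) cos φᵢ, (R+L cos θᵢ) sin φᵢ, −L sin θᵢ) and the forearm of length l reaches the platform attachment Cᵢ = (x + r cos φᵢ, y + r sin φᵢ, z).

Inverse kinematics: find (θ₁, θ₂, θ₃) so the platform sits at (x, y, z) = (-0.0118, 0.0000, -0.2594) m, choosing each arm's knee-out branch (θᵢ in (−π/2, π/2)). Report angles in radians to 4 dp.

rotate P by −φ1: (-0.0118, 0.0000, -0.2594)
  A=0.1318, B=-0.2594, C=(l²−L²−A²−y'²−z²)/(2L)=0.1747
  γ=atan2(-0.2594,0.1318)=-1.1007;  ψ=arccos(0.6004)=0.9268;  θ1=γ+ψ≈-0.1739
φ2=120.0° → target in arm frame (0.0059, 0.0102)
  A cos θ + B sin θ = C:  0.1141·cos θ + -0.2594·sin θ = 0.1959
  √(A²+B²)=0.2834;  θ2 = -1.1564+0.8073 ≈ -0.3491
rotate P by −φ3: (0.0059, -0.0102, -0.2594)
  A=0.1141, B=-0.2594, C=(l²−L²−A²−y'²−z²)/(2L)=0.1959
  θ3 = atan2(B,A) + arccos(C/0.2834) = -0.3491

θ₁ = -0.1739, θ₂ = -0.3491, θ₃ = -0.3491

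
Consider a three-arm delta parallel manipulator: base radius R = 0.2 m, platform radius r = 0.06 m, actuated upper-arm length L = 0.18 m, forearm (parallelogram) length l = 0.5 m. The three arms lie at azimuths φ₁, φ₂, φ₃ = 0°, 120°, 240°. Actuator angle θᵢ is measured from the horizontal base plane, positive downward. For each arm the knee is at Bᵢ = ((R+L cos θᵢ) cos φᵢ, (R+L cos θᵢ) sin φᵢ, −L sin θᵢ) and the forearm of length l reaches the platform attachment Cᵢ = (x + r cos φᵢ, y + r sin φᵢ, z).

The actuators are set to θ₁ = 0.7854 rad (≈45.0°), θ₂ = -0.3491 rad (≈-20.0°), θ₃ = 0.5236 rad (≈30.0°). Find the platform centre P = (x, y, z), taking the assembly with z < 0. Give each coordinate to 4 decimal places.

arm 1 at φ=0.0°: ρ1 = 0.2673;  O1 = (0.2673, 0.0000, -0.1273)
O2 = (0.3091·cos120.0°, 0.3091·sin120.0°, 0.0616) = (-0.1546, 0.2677, 0.0616)
O3 = (0.2959·cos240.0°, 0.2959·sin240.0°, -0.0900) = (-0.1479, -0.2562, -0.0900)
subtract pairs → two planes through P
linear system: -0.8437x+0.5355y = 0.0117−0.3777z; -0.8304x+-0.5125y = 0.0080−0.0746z
Cramer: x(z) = -0.0117+0.2662z;  y(z) = 0.0034-0.2859z
into |P−O₁|² = l²: 1.1526z² + 0.1041z + -0.1559 = 0;  Δ = 0.7298;  z = -0.4157 or 0.3254 → z<0 root = -0.4157
x = -0.1224, y = 0.1222

(-0.1224, 0.1222, -0.4157)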